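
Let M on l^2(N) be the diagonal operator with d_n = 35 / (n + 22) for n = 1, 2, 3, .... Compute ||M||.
||M|| = 35/23 (attained at n = 1)

For M diagonal, ||M|| = sup_n |d_n| = sup_n 35/(n + 22). This is positive and strictly decreasing in n, so the supremum is attained at n = 1: d_1 = 35/(1 + 22) = 35/23. Hence ||M|| = 35/23.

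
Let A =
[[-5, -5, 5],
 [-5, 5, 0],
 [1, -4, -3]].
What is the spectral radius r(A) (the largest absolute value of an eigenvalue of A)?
r(A) = (2 + sqrt(184))/2 ≈ 7.7823

The eigenvalues of A are the roots of its characteristic polynomial. With M = A (coefficients from the trace, the sum of principal 2x2 minors, and det A):
  p(λ) = det(λ I - M) = λ^3 + 3λ^2 - 55λ - 225.
By the rational root theorem any rational root is an integer divisor of 225. Testing λ = -5: p(-5) = -125 + 75 + 275 - 225 = 0, so λ = -5 is a root. Dividing out (λ + 5) leaves p(λ) = (λ + 5)(λ^2 - 2λ - 45). For λ^2 - 2λ - 45 the discriminant is 184. It is nonnegative but not a perfect square, so the roots are real and irrational: λ = (2 ± sqrt(184))/2 ≈ 7.7823, -5.7823.
Thus the eigenvalues (to 4 decimals) are 7.7823 (modulus 7.7823); -5.7823 (modulus 5.7823); -5 (modulus 5). The spectral radius is the largest modulus: r(A) = (2 + sqrt(184))/2 ≈ 7.7823. (Cross-check: r(A) ≤ ||A||_2 ≈ 8.6603; equality holds whenever A is normal, though it can also hold for some non-normal A.)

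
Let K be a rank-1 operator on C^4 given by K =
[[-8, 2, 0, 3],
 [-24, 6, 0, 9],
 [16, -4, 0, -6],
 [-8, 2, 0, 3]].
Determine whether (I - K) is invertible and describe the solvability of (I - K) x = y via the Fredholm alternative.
(I - K) is singular (det(I - K) = 0, i.e. 1 ∈ sigma(K)). (I - K) x = y is solvable iff y ⊥ ker((I - K)^*) = span{(-8, 2, 0, 3)}, i.e. iff -8y_1 + 2y_2 + 3y_4 = 0. When solvable, the solutions are x = y + c·(1, 3, -2, 1), c arbitrary (ker(I - K) = span{(1, 3, -2, 1)}, dimension 1).

K has rank 1, so it is an outer product K = u v^T: every row of K is a multiple of one row vector. Reading off the entries, u = (1, 3, -2, 1) and v = (-8, 2, 0, 3) (row i of K equals u_i·v^T). A rank-one matrix u v^T satisfies K u = u (v·u) and kills the (3)-dimensional subspace v^⊥, so its characteristic polynomial is lambda^3 (lambda - v·u) with v·u = tr K = 1. Hence the eigenvalues of I - K are 1 (multiplicity 3) and 1 - (1) = 0, so det(I - K) = 0. (Direct check: I - K =
[[9, -2, 0, -3],
 [24, -5, 0, -9],
 [-16, 4, 1, 6],
 [8, -2, 0, -2]]
has determinant 0.) So 1 is an eigenvalue of K and (I - K) is not invertible. The finite-dimensional Fredholm alternative says: either (I - K) is invertible, or ker(I - K) ≠ {0} and then range(I - K) = ker((I - K)^*)^⊥, with dim ker(I - K) = dim ker((I - K)^*). We are in the second case, so we need both kernels. Kernel of I - K: (I - K) u = u - u (v·u) = u - u = 0, so ker(I - K) = span{u} = span{(1, 3, -2, 1)} (it is exactly 1-dimensional because rank(I - K) = 3). Kernel of the adjoint: K is real, so (I - K)^* = I - K^T = I - v u^T, and (I - v u^T) v = v - v (u·v) = 0; hence ker((I - K)^*) = span{v} = span{(-8, 2, 0, 3)}. Therefore (I - K) x = y is solvable iff <y, v> = 0, i.e. iff -8y_1 + 2y_2 + 3y_4 = 0. When this holds, K y = u (v·y) = 0, so (I - K) y = y and x = y is a particular solution; the full solution set is the line x = y + c·u = y + c·(1, 3, -2, 1), c ∈ C.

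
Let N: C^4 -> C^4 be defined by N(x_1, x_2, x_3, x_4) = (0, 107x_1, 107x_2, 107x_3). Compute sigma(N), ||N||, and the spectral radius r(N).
sigma(N) = {0}; ||N|| = 107; r(N) = 0. (N is nilpotent with N^4 = 0.)

On C^4, N is a strictly lower-triangular matrix with 107 on the subdiagonal and zeros elsewhere, so its characteristic polynomial is lambda^4 and every eigenvalue is 0: sigma(N) = {0}. For the operator norm, N e_i = 107e_{i+1} for i = 1, ..., 3 and N e_4 = 0, so the singular values of N are 107 (with multiplicity 3) and 0; hence ||N|| = 107. The spectral radius r(N) = max|lambda| = 0. Note ||N|| > r(N) — characteristic of non-normal nilpotent operators. Indeed N^4 = 0.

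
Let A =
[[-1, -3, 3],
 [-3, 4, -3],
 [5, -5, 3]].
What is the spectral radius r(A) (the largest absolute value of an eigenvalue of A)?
r(A) ≈ 9.6049

The eigenvalues of A are the roots of its characteristic polynomial. With M = A (coefficients from the trace, the sum of principal 2x2 minors, and det A):
  p(λ) = det(λ I - M) = λ^3 - 6λ^2 - 34λ - 6.
No integer candidate from the rational root theorem (±divisors of 6) is a root, so the roots are irrational. The cubic discriminant is Δ = 170644 > 0, so there are three distinct real roots. p(-4) = -30 and p(-3) = 15 have opposite signs, so a root lies in (-4, -3); Newton's method refines it to λ ≈ -3.4224. p(-1) = 21 and p(0) = -6 have opposite signs, so a root lies in (-1, 0); Newton's method refines it to λ ≈ -0.1825. p(9) = -69 and p(10) = 54 have opposite signs, so a root lies in (9, 10); Newton's method refines it to λ ≈ 9.6049. Check (Vieta): the three roots sum to 6, matching tr M = 6.
Thus the eigenvalues (to 4 decimals) are -3.4224 (modulus 3.4224); -0.1825 (modulus 0.1825); 9.6049 (modulus 9.6049). The spectral radius is the largest modulus: r(A) ≈ 9.6049. (Cross-check: r(A) ≤ ||A||_2 ≈ 10.0273; equality holds whenever A is normal, though it can also hold for some non-normal A.)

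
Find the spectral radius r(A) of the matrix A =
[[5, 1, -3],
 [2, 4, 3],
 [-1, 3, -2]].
r(A) ≈ 5.4467

The eigenvalues of A are the roots of its characteristic polynomial. With M = A (coefficients from the trace, the sum of principal 2x2 minors, and det A):
  p(λ) = det(λ I - M) = λ^3 - 7λ^2 - 12λ + 114.
No integer candidate from the rational root theorem (±divisors of 114) is a root, so the roots are irrational. The cubic discriminant is Δ = -8148 < 0, so there is one real root and a complex-conjugate pair. p(-4) = -14 and p(-3) = 60 have opposite signs, so a root lies in (-4, -3); Newton's method refines it to λ ≈ -3.8428. Dividing out (λ - (-3.8428)) leaves approximately λ^2 - 10.8428λ + 29.6662. For λ^2 - 10.8428λ + 29.6662 the discriminant is -1.0991. It is negative, so the remaining roots are the complex-conjugate pair λ ≈ 5.4214 ± 0.5242i. Their product equals the constant term, so |λ|^2 ≈ 29.6662 and |λ| ≈ 5.4467.
Thus the eigenvalues (to 4 decimals) are -3.8428 (modulus 3.8428); 5.4214 ± 0.5242i (modulus 5.4467). The spectral radius is the largest modulus: r(A) ≈ 5.4467. (Cross-check: r(A) ≤ ||A||_2 ≈ 6.2472; equality holds whenever A is normal, though it can also hold for some non-normal A.)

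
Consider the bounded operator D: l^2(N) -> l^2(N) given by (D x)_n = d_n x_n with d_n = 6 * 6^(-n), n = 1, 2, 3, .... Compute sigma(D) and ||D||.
sigma(D) = {6 * 6^(-n) : n ≥ 1} ∪ {0}; ||D|| = 1

A bounded diagonal operator on l^2 with diagonal entries d_n has spectrum equal to the closure of {d_n : n ≥ 1}: every d_n is an eigenvalue (with eigenvector e_n), so {d_n} ⊂ sigma(D); the spectrum is closed, so its closure is too; and for lambda not in the closure, (D - lambda I) has bounded inverse (the diagonal entries 1/(d_n - lambda) are bounded). For our sequence d_n = 6 * 6^(-n), n = 1, 2, 3, ...:
  - {d_n} = {6 * 6^(-n) : n ≥ 1}; the only limit point is 0
  - closure = {6 * 6^(-n) : n ≥ 1} ∪ {0}
For the norm: a diagonal operator has ||D|| = sup_n |d_n|. Here d_n = 6 * 6^(-n) is positive and decreasing, so sup_n |d_n| = d_1 = 6/6 = 1. So ||D|| = 1.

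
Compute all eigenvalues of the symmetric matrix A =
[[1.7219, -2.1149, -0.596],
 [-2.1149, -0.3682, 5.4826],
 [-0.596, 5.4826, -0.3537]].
sigma(A) ≈ {-6, 1, 6}

A is real symmetric, so its spectrum consists of real eigenvalues. Expanding the characteristic polynomial of the displayed matrix gives
  det(λ I - A) = p(λ) = λ^3 + (-1)λ^2 + (-36)λ + (36).
Solving p(λ) = 0 yields eigenvalues ≈ -6, 1, 6. (A is shown rounded to 4 decimals, so these recover the underlying integer eigenvalues to within that precision.)
Verification: the trace of A = 1 equals the sum of eigenvalues 1, and det(A) ≈ -35.9999 matches the eigenvalue product -36.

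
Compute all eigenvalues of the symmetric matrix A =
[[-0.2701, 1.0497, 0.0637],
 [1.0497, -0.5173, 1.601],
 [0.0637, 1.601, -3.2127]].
sigma(A) ≈ {-4, -1, 1}

A is real symmetric, so its spectrum consists of real eigenvalues. Expanding the characteristic polynomial of the displayed matrix gives
  det(λ I - A) = p(λ) = λ^3 + (4)λ^2 + (-1)λ + (-4).
Solving p(λ) = 0 yields eigenvalues ≈ -4, -1, 1. (A is shown rounded to 4 decimals, so these recover the underlying integer eigenvalues to within that precision.)
Verification: the trace of A = -4 equals the sum of eigenvalues -4, and det(A) ≈ 3.9996 matches the eigenvalue product 4.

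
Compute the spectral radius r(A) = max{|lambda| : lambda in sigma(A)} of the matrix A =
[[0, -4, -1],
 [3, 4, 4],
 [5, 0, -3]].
r(A) ≈ 4.9402

The eigenvalues of A are the roots of its characteristic polynomial. With M = A (coefficients from the trace, the sum of principal 2x2 minors, and det A):
  p(λ) = det(λ I - M) = λ^3 - λ^2 + 5λ + 96.
No integer candidate from the rational root theorem (±divisors of 96) is a root, so the roots are irrational. The cubic discriminant is Δ = -257563 < 0, so there is one real root and a complex-conjugate pair. p(-4) = -4 and p(-3) = 45 have opposite signs, so a root lies in (-4, -3); Newton's method refines it to λ ≈ -3.9335. Dividing out (λ - (-3.9335)) leaves approximately λ^2 - 4.9335λ + 24.4058. For λ^2 - 4.9335λ + 24.4058 the discriminant is -73.284. It is negative, so the remaining roots are the complex-conjugate pair λ ≈ 2.4667 ± 4.2803i. Their product equals the constant term, so |λ|^2 ≈ 24.4058 and |λ| ≈ 4.9402.
Thus the eigenvalues (to 4 decimals) are -3.9335 (modulus 3.9335); 2.4667 ± 4.2803i (modulus 4.9402). The spectral radius is the largest modulus: r(A) ≈ 4.9402. (Cross-check: r(A) ≤ ||A||_2 ≈ 7.2384; equality holds whenever A is normal, though it can also hold for some non-normal A.)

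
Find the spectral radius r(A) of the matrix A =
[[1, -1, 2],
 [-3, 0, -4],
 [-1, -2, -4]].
r(A) ≈ 5.0906

The eigenvalues of A are the roots of its characteristic polynomial. With M = A (coefficients from the trace, the sum of principal 2x2 minors, and det A):
  p(λ) = det(λ I - M) = λ^3 + 3λ^2 - 13λ - 12.
No integer candidate from the rational root theorem (±divisors of 12) is a root, so the roots are irrational. The cubic discriminant is Δ = 16141 > 0, so there are three distinct real roots. p(-6) = -42 and p(-5) = 3 have opposite signs, so a root lies in (-6, -5); Newton's method refines it to λ ≈ -5.0906. p(-1) = 3 and p(0) = -12 have opposite signs, so a root lies in (-1, 0); Newton's method refines it to λ ≈ -0.8121. p(2) = -18 and p(3) = 3 have opposite signs, so a root lies in (2, 3); Newton's method refines it to λ ≈ 2.9027. Check (Vieta): the three roots sum to -3, matching tr M = -3.
Thus the eigenvalues (to 4 decimals) are -5.0906 (modulus 5.0906); -0.8121 (modulus 0.8121); 2.9027 (modulus 2.9027). The spectral radius is the largest modulus: r(A) ≈ 5.0906. (Cross-check: r(A) ≤ ||A||_2 ≈ 6.799; equality holds whenever A is normal, though it can also hold for some non-normal A.)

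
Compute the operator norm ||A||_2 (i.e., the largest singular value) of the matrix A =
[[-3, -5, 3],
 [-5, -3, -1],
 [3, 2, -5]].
||A||_2 ≈ 9.5614 (= sqrt(largest eigenvalue of A^T A))

||A||_2 = sigma_max(A) = sqrt(lambda_max(A^T A)). Form the symmetric matrix M = A^T A =
[[43, 36, -19],
 [36, 38, -22],
 [-19, -22, 35]].
Its characteristic polynomial (trace, sum of principal 2x2 minors, determinant of M give the coefficients) is
  p(λ) = det(λ I - M) = λ^3 - 116λ^2 + 2328λ - 7396.
No integer candidate from the rational root theorem (±divisors of 7396) is a root, so the roots are irrational. The cubic discriminant is Δ = 10755236944 > 0, so there are three distinct real roots. p(3) = -1429 and p(4) = 124 have opposite signs, so a root lies in (3, 4); Newton's method refines it to λ ≈ 3.9149. p(20) = 764 and p(21) = -403 have opposite signs, so a root lies in (20, 21); Newton's method refines it to λ ≈ 20.665. p(91) = -2573 and p(92) = 3644 have opposite signs, so a root lies in (91, 92); Newton's method refines it to λ ≈ 91.4201. Check (Vieta): the three roots sum to 116, matching tr M = 116.
So the eigenvalues of A^T A are ≈ 3.9149, 20.665, 91.4201 (all ≥ 0, as they must be for A^T A). The largest is λ_max ≈ 91.4201, hence ||A||_2 = sqrt(λ_max) ≈ 9.5614.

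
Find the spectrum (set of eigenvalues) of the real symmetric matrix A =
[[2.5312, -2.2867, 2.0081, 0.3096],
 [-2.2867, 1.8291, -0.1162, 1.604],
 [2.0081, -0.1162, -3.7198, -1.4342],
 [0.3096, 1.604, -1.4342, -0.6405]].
sigma(A) ≈ {-5, -1, 1, 5}

A is real symmetric, so its spectrum consists of real eigenvalues. Expanding the characteristic polynomial of the displayed matrix gives
  det(λ I - A) = p(λ) = λ^4 + (0)λ^3 + (-26)λ^2 + (0)λ + (25).
Solving p(λ) = 0 yields eigenvalues ≈ -5, -1, 1, 5. (A is shown rounded to 4 decimals, so these recover the underlying integer eigenvalues to within that precision.)
Verification: the trace of A = 0 equals the sum of eigenvalues 0, and det(A) ≈ 25.0005 matches the eigenvalue product 25.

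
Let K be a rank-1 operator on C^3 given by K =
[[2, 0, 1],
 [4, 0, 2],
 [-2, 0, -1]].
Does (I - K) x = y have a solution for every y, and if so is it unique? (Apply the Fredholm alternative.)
(I - K) is singular (det(I - K) = 0, i.e. 1 ∈ sigma(K)). (I - K) x = y is solvable iff y ⊥ ker((I - K)^*) = span{(2, 0, 1)}, i.e. iff 2y_1 + y_3 = 0. When solvable, the solutions are x = y + c·(1, 2, -1), c arbitrary (ker(I - K) = span{(1, 2, -1)}, dimension 1).

K has rank 1, so it is an outer product K = u v^T: every row of K is a multiple of one row vector. Reading off the entries, u = (1, 2, -1) and v = (2, 0, 1) (row i of K equals u_i·v^T). A rank-one matrix u v^T satisfies K u = u (v·u) and kills the (2)-dimensional subspace v^⊥, so its characteristic polynomial is lambda^2 (lambda - v·u) with v·u = tr K = 1. Hence the eigenvalues of I - K are 1 (multiplicity 2) and 1 - (1) = 0, so det(I - K) = 0. (Direct check: I - K =
[[-1, 0, -1],
 [-4, 1, -2],
 [2, 0, 2]]
has determinant 0.) So 1 is an eigenvalue of K and (I - K) is not invertible. The finite-dimensional Fredholm alternative says: either (I - K) is invertible, or ker(I - K) ≠ {0} and then range(I - K) = ker((I - K)^*)^⊥, with dim ker(I - K) = dim ker((I - K)^*). We are in the second case, so we need both kernels. Kernel of I - K: (I - K) u = u - u (v·u) = u - u = 0, so ker(I - K) = span{u} = span{(1, 2, -1)} (it is exactly 1-dimensional because rank(I - K) = 2). Kernel of the adjoint: K is real, so (I - K)^* = I - K^T = I - v u^T, and (I - v u^T) v = v - v (u·v) = 0; hence ker((I - K)^*) = span{v} = span{(2, 0, 1)}. Therefore (I - K) x = y is solvable iff <y, v> = 0, i.e. iff 2y_1 + y_3 = 0. When this holds, K y = u (v·y) = 0, so (I - K) y = y and x = y is a particular solution; the full solution set is the line x = y + c·u = y + c·(1, 2, -1), c ∈ C.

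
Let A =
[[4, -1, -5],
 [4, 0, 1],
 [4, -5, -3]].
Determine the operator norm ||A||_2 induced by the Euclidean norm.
||A||_2 ≈ 9.295 (= sqrt(largest eigenvalue of A^T A))

||A||_2 = sigma_max(A) = sqrt(lambda_max(A^T A)). Form the symmetric matrix M = A^T A =
[[48, -24, -28],
 [-24, 26, 20],
 [-28, 20, 35]].
Its characteristic polynomial (trace, sum of principal 2x2 minors, determinant of M give the coefficients) is
  p(λ) = det(λ I - M) = λ^3 - 109λ^2 + 2078λ - 10816.
No integer candidate from the rational root theorem (±divisors of 10816) is a root, so the roots are irrational. The cubic discriminant is Δ = 321710404 > 0, so there are three distinct real roots. p(9) = -214 and p(10) = 64 have opposite signs, so a root lies in (9, 10); Newton's method refines it to λ ≈ 9.7104. p(12) = 152 and p(13) = -26 have opposite signs, so a root lies in (12, 13); Newton's method refines it to λ ≈ 12.8923. p(86) = -2216 and p(87) = 3452 have opposite signs, so a root lies in (86, 87); Newton's method refines it to λ ≈ 86.3973. Check (Vieta): the three roots sum to 109, matching tr M = 109.
So the eigenvalues of A^T A are ≈ 9.7104, 12.8923, 86.3973 (all ≥ 0, as they must be for A^T A). The largest is λ_max ≈ 86.3973, hence ||A||_2 = sqrt(λ_max) ≈ 9.295.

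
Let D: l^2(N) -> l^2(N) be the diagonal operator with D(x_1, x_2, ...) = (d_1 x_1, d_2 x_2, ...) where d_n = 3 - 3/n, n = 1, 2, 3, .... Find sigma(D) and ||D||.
sigma(D) = {3 - 3/n : n ≥ 1} ∪ {3}; ||D|| = 3

A bounded diagonal operator on l^2 with diagonal entries d_n has spectrum equal to the closure of {d_n : n ≥ 1}: every d_n is an eigenvalue (with eigenvector e_n), so {d_n} ⊂ sigma(D); the spectrum is closed, so its closure is too; and for lambda not in the closure, (D - lambda I) has bounded inverse (the diagonal entries 1/(d_n - lambda) are bounded). For our sequence d_n = 3 - 3/n, n = 1, 2, 3, ...:
  - {d_n} = {3 - 3/n : n ≥ 1}; the only limit point is 3
  - closure = {3 - 3/n : n ≥ 1} ∪ {3}
For the norm: a diagonal operator has ||D|| = sup_n |d_n|. Here d_n = 3 - 3/n increases monotonically from d_1 = 0 toward 3, with all terms in [0, 3); so sup_n |d_n| = 3 (the supremum is the limit, not attained). So ||D|| = 3.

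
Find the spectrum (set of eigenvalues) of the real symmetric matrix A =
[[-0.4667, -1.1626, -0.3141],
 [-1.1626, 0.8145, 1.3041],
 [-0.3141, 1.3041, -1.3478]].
sigma(A) ≈ {-2, -1, 2}

A is real symmetric, so its spectrum consists of real eigenvalues. Expanding the characteristic polynomial of the displayed matrix gives
  det(λ I - A) = p(λ) = λ^3 + (1)λ^2 + (-4)λ + (-4).
Solving p(λ) = 0 yields eigenvalues ≈ -2, -1, 2. (A is shown rounded to 4 decimals, so these recover the underlying integer eigenvalues to within that precision.)
Verification: the trace of A = -1 equals the sum of eigenvalues -1, and det(A) ≈ 3.9999 matches the eigenvalue product 4.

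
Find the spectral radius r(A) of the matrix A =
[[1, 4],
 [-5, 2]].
r(A) = sqrt(22) ≈ 4.6904

The eigenvalues of A are the roots of its characteristic polynomial. With M = A (coefficients from the trace and determinant):
  p(λ) = det(λ I - M) = λ^2 - 3λ + 22.
For λ^2 - 3λ + 22 the discriminant is -79. It is negative, so the roots are the complex-conjugate pair λ = 3/2 ± (sqrt(79)/2) i ≈ 1.5 ± 4.4441i. For a conjugate pair the product of the roots equals the constant term, so |λ|^2 = 22 and |λ| = sqrt(22) ≈ 4.6904.
Thus the eigenvalues (to 4 decimals) are 1.5 ± 4.4441i (modulus 4.6904). The spectral radius is the largest modulus: r(A) = sqrt(22) ≈ 4.6904. (Cross-check: r(A) ≤ ||A||_2 ≈ 5.4505; equality holds whenever A is normal, though it can also hold for some non-normal A.)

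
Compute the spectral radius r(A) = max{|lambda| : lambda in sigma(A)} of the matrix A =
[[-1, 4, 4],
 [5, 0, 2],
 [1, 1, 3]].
r(A) = 6

The eigenvalues of A are the roots of its characteristic polynomial. With M = A (coefficients from the trace, the sum of principal 2x2 minors, and det A):
  p(λ) = det(λ I - M) = λ^3 - 2λ^2 - 29λ + 30.
By the rational root theorem any rational root is an integer divisor of 30. Testing λ = 6: p(6) = 216 - 72 - 174 + 30 = 0, so λ = 6 is a root. Dividing out (λ - 6) leaves p(λ) = (λ - 6)(λ^2 + 4λ - 5). For λ^2 + 4λ - 5 the discriminant is 36. It is a perfect square (6^2), so the roots are rational: λ = (-4 ± 6)/2 = 1, -5.
Thus the eigenvalues (to 4 decimals) are 1 (modulus 1); -5 (modulus 5); 6 (modulus 6). The spectral radius is the largest modulus: r(A) = 6. (Cross-check: r(A) ≤ ||A||_2 ≈ 6.6909; equality holds whenever A is normal, though it can also hold for some non-normal A.)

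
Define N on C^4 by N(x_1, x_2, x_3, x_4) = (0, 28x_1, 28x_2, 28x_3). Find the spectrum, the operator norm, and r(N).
sigma(N) = {0}; ||N|| = 28; r(N) = 0. (N is nilpotent with N^4 = 0.)

On C^4, N is a strictly lower-triangular matrix with 28 on the subdiagonal and zeros elsewhere, so its characteristic polynomial is lambda^4 and every eigenvalue is 0: sigma(N) = {0}. For the operator norm, N e_i = 28e_{i+1} for i = 1, ..., 3 and N e_4 = 0, so the singular values of N are 28 (with multiplicity 3) and 0; hence ||N|| = 28. The spectral radius r(N) = max|lambda| = 0. Note ||N|| > r(N) — characteristic of non-normal nilpotent operators. Indeed N^4 = 0.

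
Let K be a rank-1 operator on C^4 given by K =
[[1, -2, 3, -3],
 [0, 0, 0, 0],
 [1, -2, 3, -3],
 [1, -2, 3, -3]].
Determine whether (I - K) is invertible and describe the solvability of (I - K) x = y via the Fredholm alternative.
(I - K) is singular (det(I - K) = 0, i.e. 1 ∈ sigma(K)). (I - K) x = y is solvable iff y ⊥ ker((I - K)^*) = span{(1, -2, 3, -3)}, i.e. iff y_1 - 2y_2 + 3y_3 - 3y_4 = 0. When solvable, the solutions are x = y + c·(1, 0, 1, 1), c arbitrary (ker(I - K) = span{(1, 0, 1, 1)}, dimension 1).

K has rank 1, so it is an outer product K = u v^T: every row of K is a multiple of one row vector. Reading off the entries, u = (1, 0, 1, 1) and v = (1, -2, 3, -3) (row i of K equals u_i·v^T). A rank-one matrix u v^T satisfies K u = u (v·u) and kills the (3)-dimensional subspace v^⊥, so its characteristic polynomial is lambda^3 (lambda - v·u) with v·u = tr K = 1. Hence the eigenvalues of I - K are 1 (multiplicity 3) and 1 - (1) = 0, so det(I - K) = 0. (Direct check: I - K =
[[0, 2, -3, 3],
 [0, 1, 0, 0],
 [-1, 2, -2, 3],
 [-1, 2, -3, 4]]
has determinant 0.) So 1 is an eigenvalue of K and (I - K) is not invertible. The finite-dimensional Fredholm alternative says: either (I - K) is invertible, or ker(I - K) ≠ {0} and then range(I - K) = ker((I - K)^*)^⊥, with dim ker(I - K) = dim ker((I - K)^*). We are in the second case, so we need both kernels. Kernel of I - K: (I - K) u = u - u (v·u) = u - u = 0, so ker(I - K) = span{u} = span{(1, 0, 1, 1)} (it is exactly 1-dimensional because rank(I - K) = 3). Kernel of the adjoint: K is real, so (I - K)^* = I - K^T = I - v u^T, and (I - v u^T) v = v - v (u·v) = 0; hence ker((I - K)^*) = span{v} = span{(1, -2, 3, -3)}. Therefore (I - K) x = y is solvable iff <y, v> = 0, i.e. iff y_1 - 2y_2 + 3y_3 - 3y_4 = 0. When this holds, K y = u (v·y) = 0, so (I - K) y = y and x = y is a particular solution; the full solution set is the line x = y + c·u = y + c·(1, 0, 1, 1), c ∈ C.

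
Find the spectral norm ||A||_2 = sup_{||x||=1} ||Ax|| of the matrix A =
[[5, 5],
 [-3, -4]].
||A||_2 = sqrt((75 + sqrt(5525))/2) ≈ 8.6409 (= sqrt(largest eigenvalue of A^T A))

||A||_2 = sigma_max(A) = sqrt(lambda_max(A^T A)). Form the symmetric matrix M = A^T A =
[[34, 37],
 [37, 41]].
Its characteristic polynomial (trace, determinant of M give the coefficients) is
  p(λ) = det(λ I - M) = λ^2 - 75λ + 25.
For λ^2 - 75λ + 25 the discriminant is 5525. It is nonnegative but not a perfect square, so the roots are real and irrational: λ = (75 ± sqrt(5525))/2 ≈ 74.6652, 0.3348.
So the eigenvalues of A^T A are ≈ 0.3348, 74.6652 (all ≥ 0, as they must be for A^T A). The largest is λ_max = (75 + sqrt(5525))/2 ≈ 74.6652, hence ||A||_2 = sqrt(λ_max) = sqrt((75 + sqrt(5525))/2) ≈ 8.6409.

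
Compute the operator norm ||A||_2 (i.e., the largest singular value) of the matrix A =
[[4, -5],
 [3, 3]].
||A||_2 = sqrt((59 + sqrt(565))/2) ≈ 6.4331 (= sqrt(largest eigenvalue of A^T A))

||A||_2 = sigma_max(A) = sqrt(lambda_max(A^T A)). Form the symmetric matrix M = A^T A =
[[25, -11],
 [-11, 34]].
Its characteristic polynomial (trace, determinant of M give the coefficients) is
  p(λ) = det(λ I - M) = λ^2 - 59λ + 729.
For λ^2 - 59λ + 729 the discriminant is 565. It is nonnegative but not a perfect square, so the roots are real and irrational: λ = (59 ± sqrt(565))/2 ≈ 41.3849, 17.6151.
So the eigenvalues of A^T A are ≈ 17.6151, 41.3849 (all ≥ 0, as they must be for A^T A). The largest is λ_max = (59 + sqrt(565))/2 ≈ 41.3849, hence ||A||_2 = sqrt(λ_max) = sqrt((59 + sqrt(565))/2) ≈ 6.4331.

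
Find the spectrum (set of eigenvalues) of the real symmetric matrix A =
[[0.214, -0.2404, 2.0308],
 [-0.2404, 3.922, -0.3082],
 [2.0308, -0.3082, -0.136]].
sigma(A) ≈ {-2, 2, 4}

A is real symmetric, so its spectrum consists of real eigenvalues. Expanding the characteristic polynomial of the displayed matrix gives
  det(λ I - A) = p(λ) = λ^3 + (-4)λ^2 + (-4)λ + (16).
Solving p(λ) = 0 yields eigenvalues ≈ -2, 2, 4. (A is shown rounded to 4 decimals, so these recover the underlying integer eigenvalues to within that precision.)
Verification: the trace of A = 4 equals the sum of eigenvalues 4, and det(A) ≈ -16.0006 matches the eigenvalue product -16.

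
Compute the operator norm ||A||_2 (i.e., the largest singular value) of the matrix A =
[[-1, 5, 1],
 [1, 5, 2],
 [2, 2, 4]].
||A||_2 ≈ 8.1722 (= sqrt(largest eigenvalue of A^T A))

||A||_2 = sigma_max(A) = sqrt(lambda_max(A^T A)). Form the symmetric matrix M = A^T A =
[[6, 4, 9],
 [4, 54, 23],
 [9, 23, 21]].
Its characteristic polynomial (trace, sum of principal 2x2 minors, determinant of M give the coefficients) is
  p(λ) = det(λ I - M) = λ^3 - 81λ^2 + 958λ - 576.
No integer candidate from the rational root theorem (±divisors of 576) is a root, so the roots are irrational. The cubic discriminant is Δ = 2075716004 > 0, so there are three distinct real roots. p(0) = -576 and p(1) = 302 have opposite signs, so a root lies in (0, 1); Newton's method refines it to λ ≈ 0.6351. p(13) = 386 and p(14) = -296 have opposite signs, so a root lies in (13, 14); Newton's method refines it to λ ≈ 13.5804. p(66) = -2688 and p(67) = 764 have opposite signs, so a root lies in (66, 67); Newton's method refines it to λ ≈ 66.7845. Check (Vieta): the three roots sum to 81, matching tr M = 81.
So the eigenvalues of A^T A are ≈ 0.6351, 13.5804, 66.7845 (all ≥ 0, as they must be for A^T A). The largest is λ_max ≈ 66.7845, hence ||A||_2 = sqrt(λ_max) ≈ 8.1722.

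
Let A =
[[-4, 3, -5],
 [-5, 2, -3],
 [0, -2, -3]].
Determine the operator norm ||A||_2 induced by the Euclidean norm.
||A||_2 ≈ 9.3174 (= sqrt(largest eigenvalue of A^T A))

||A||_2 = sigma_max(A) = sqrt(lambda_max(A^T A)). Form the symmetric matrix M = A^T A =
[[41, -22, 35],
 [-22, 17, -15],
 [35, -15, 43]].
Its characteristic polynomial (trace, sum of principal 2x2 minors, determinant of M give the coefficients) is
  p(λ) = det(λ I - M) = λ^3 - 101λ^2 + 1257λ - 2209.
No integer candidate from the rational root theorem (±divisors of 2209) is a root, so the roots are irrational. The cubic discriminant is Δ = 3986166688 > 0, so there are three distinct real roots. p(2) = -91 and p(3) = 680 have opposite signs, so a root lies in (2, 3); Newton's method refines it to λ ≈ 2.1064. p(12) = 59 and p(13) = -740 have opposite signs, so a root lies in (12, 13); Newton's method refines it to λ ≈ 12.0797. p(86) = -5047 and p(87) = 1184 have opposite signs, so a root lies in (86, 87); Newton's method refines it to λ ≈ 86.8138. Check (Vieta): the three roots sum to 101, matching tr M = 101.
So the eigenvalues of A^T A are ≈ 2.1064, 12.0797, 86.8138 (all ≥ 0, as they must be for A^T A). The largest is λ_max ≈ 86.8138, hence ||A||_2 = sqrt(λ_max) ≈ 9.3174.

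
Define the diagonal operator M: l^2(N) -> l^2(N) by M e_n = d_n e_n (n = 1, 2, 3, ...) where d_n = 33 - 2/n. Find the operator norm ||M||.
||M|| = 33

For a diagonal operator on l^2 with entries d_n, ||M|| = sup_n |d_n|. Here d_1 = 31, d_2 = 32, ..., and d_n = 33 - 2/n increases monotonically toward 33. All terms lie in [31, 33), so |d_n| = d_n and the supremum is the limit 33, which is not attained by any individual d_n. Hence ||M|| = 33.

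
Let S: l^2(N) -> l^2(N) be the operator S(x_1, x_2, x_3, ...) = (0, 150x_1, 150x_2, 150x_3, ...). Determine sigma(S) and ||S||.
sigma(S) = closed disk {z in C : |z| ≤ 150}; ||S|| = 150

Note S = 150·U where U is the unit right shift (U x)_k = x_{k-1} (with x_0 := 0); so ||S|| = 150||U|| and sigma(S) = 150·sigma(U). ||S x||^2 = sum_{k≥1} |150x_k|^2 = 22500||x||^2, so ||S|| = 150 and sigma(S) ⊂ {|z| ≤ 150}. For any |lambda| < 150, the equation (S - lambda I) x = 0 forces x_1 = 0, then 150x_k = lambda x_{k+1} ⇒ x = 0, so S has no eigenvalues. But (S - lambda I) is not surjective for |lambda| < 150: solving (S - lambda I) x = e_1 would require x_n proportional to (lambda/150)^(-n), which is not in l^2. So every |lambda| < 150 lies in the residual spectrum. The boundary |lambda| = 150 is in the approximate point spectrum (the spectrum is closed). Hence sigma(S) is the closed disk of radius 150.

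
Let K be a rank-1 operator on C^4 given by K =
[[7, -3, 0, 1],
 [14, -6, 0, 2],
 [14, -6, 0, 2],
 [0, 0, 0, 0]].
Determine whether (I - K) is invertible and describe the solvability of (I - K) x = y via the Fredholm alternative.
(I - K) is singular (det(I - K) = 0, i.e. 1 ∈ sigma(K)). (I - K) x = y is solvable iff y ⊥ ker((I - K)^*) = span{(7, -3, 0, 1)}, i.e. iff 7y_1 - 3y_2 + y_4 = 0. When solvable, the solutions are x = y + c·(1, 2, 2, 0), c arbitrary (ker(I - K) = span{(1, 2, 2, 0)}, dimension 1).

K has rank 1, so it is an outer product K = u v^T: every row of K is a multiple of one row vector. Reading off the entries, u = (1, 2, 2, 0) and v = (7, -3, 0, 1) (row i of K equals u_i·v^T). A rank-one matrix u v^T satisfies K u = u (v·u) and kills the (3)-dimensional subspace v^⊥, so its characteristic polynomial is lambda^3 (lambda - v·u) with v·u = tr K = 1. Hence the eigenvalues of I - K are 1 (multiplicity 3) and 1 - (1) = 0, so det(I - K) = 0. (Direct check: I - K =
[[-6, 3, 0, -1],
 [-14, 7, 0, -2],
 [-14, 6, 1, -2],
 [0, 0, 0, 1]]
has determinant 0.) So 1 is an eigenvalue of K and (I - K) is not invertible. The finite-dimensional Fredholm alternative says: either (I - K) is invertible, or ker(I - K) ≠ {0} and then range(I - K) = ker((I - K)^*)^⊥, with dim ker(I - K) = dim ker((I - K)^*). We are in the second case, so we need both kernels. Kernel of I - K: (I - K) u = u - u (v·u) = u - u = 0, so ker(I - K) = span{u} = span{(1, 2, 2, 0)} (it is exactly 1-dimensional because rank(I - K) = 3). Kernel of the adjoint: K is real, so (I - K)^* = I - K^T = I - v u^T, and (I - v u^T) v = v - v (u·v) = 0; hence ker((I - K)^*) = span{v} = span{(7, -3, 0, 1)}. Therefore (I - K) x = y is solvable iff <y, v> = 0, i.e. iff 7y_1 - 3y_2 + y_4 = 0. When this holds, K y = u (v·y) = 0, so (I - K) y = y and x = y is a particular solution; the full solution set is the line x = y + c·u = y + c·(1, 2, 2, 0), c ∈ C.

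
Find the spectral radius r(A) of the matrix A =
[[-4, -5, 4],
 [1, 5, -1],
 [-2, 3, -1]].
r(A) ≈ 4.0231

The eigenvalues of A are the roots of its characteristic polynomial. With M = A (coefficients from the trace, the sum of principal 2x2 minors, and det A):
  p(λ) = det(λ I - M) = λ^3 - 5λ - 45.
No integer candidate from the rational root theorem (±divisors of 45) is a root, so the roots are irrational. The cubic discriminant is Δ = -54175 < 0, so there is one real root and a complex-conjugate pair. p(4) = -1 and p(5) = 55 have opposite signs, so a root lies in (4, 5); Newton's method refines it to λ ≈ 4.0231. Dividing out (λ - (4.0231)) leaves approximately λ^2 + 4.0231λ + 11.1854. For λ^2 + 4.0231λ + 11.1854 the discriminant is -28.5562. It is negative, so the remaining roots are the complex-conjugate pair λ ≈ -2.0116 ± 2.6719i. Their product equals the constant term, so |λ|^2 ≈ 11.1854 and |λ| ≈ 3.3445.
Thus the eigenvalues (to 4 decimals) are 4.0231 (modulus 4.0231); -2.0116 ± 2.6719i (modulus 3.3445). The spectral radius is the largest modulus: r(A) ≈ 4.0231. (Cross-check: r(A) ≤ ||A||_2 ≈ 9.0783; equality holds whenever A is normal, though it can also hold for some non-normal A.)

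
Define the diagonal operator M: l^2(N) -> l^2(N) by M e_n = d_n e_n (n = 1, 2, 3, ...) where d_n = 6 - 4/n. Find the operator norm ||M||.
||M|| = 6

For a diagonal operator on l^2 with entries d_n, ||M|| = sup_n |d_n|. Here d_1 = 2, d_2 = 4, ..., and d_n = 6 - 4/n increases monotonically toward 6. All terms lie in [2, 6), so |d_n| = d_n and the supremum is the limit 6, which is not attained by any individual d_n. Hence ||M|| = 6.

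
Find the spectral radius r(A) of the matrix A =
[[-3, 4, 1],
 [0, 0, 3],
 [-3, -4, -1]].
r(A) = sqrt(18) ≈ 4.2426

The eigenvalues of A are the roots of its characteristic polynomial. With M = A (coefficients from the trace, the sum of principal 2x2 minors, and det A):
  p(λ) = det(λ I - M) = λ^3 + 4λ^2 + 18λ + 72.
By the rational root theorem any rational root is an integer divisor of 72. Testing λ = -4: p(-4) = -64 + 64 - 72 + 72 = 0, so λ = -4 is a root. Dividing out (λ + 4) leaves p(λ) = (λ + 4)(λ^2 + 18). For λ^2 + 18 the discriminant is -72. It is negative, so the roots are the complex-conjugate pair λ = 0 ± (sqrt(72)/2) i ≈ 0 ± 4.2426i. For a conjugate pair the product of the roots equals the constant term, so |λ|^2 = 18 and |λ| = sqrt(18) ≈ 4.2426.
Thus the eigenvalues (to 4 decimals) are 0 ± 4.2426i (modulus 4.2426); -4 (modulus 4). The spectral radius is the largest modulus: r(A) = sqrt(18) ≈ 4.2426. (Cross-check: r(A) ≤ ||A||_2 ≈ 5.8907; equality holds whenever A is normal, though it can also hold for some non-normal A.)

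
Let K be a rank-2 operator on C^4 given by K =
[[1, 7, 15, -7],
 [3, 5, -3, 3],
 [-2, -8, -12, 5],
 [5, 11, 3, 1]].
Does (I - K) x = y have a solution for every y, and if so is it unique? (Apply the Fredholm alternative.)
(I - K) is invertible (det(I - K) = -95 ≠ 0), so for every y in C^4 the equation (I - K) x = y has a unique solution.

K has rank 2 and factors as K = U V^T = u1 v1^T + u2 v2^T with u1 = (-2, 2, 1, 2), v1 = (1, 1, -3, 2), u2 = (3, 1, -3, 3), v2 = (1, 3, 3, -1) (multiplying out reproduces the displayed K). The nonzero eigenvalues of U V^T coincide with those of the 2 x 2 matrix G = V^T U = [[v1·u1, v1·u2], [v2·u1, v2·u2]] = [[1, 19], [5, -6]], and by the Sylvester determinant identity det(I_4 - U V^T) = det(I_2 - V^T U) = det([[0, -19], [-5, 7]]) = (0)(7) - (-19)(-5) = -95. (Direct check: I - K =
[[0, -7, -15, 7],
 [-3, -4, 3, -3],
 [2, 8, 13, -5],
 [-5, -11, -3, 0]]
has determinant -95.) The finite-dimensional Fredholm alternative says: either (I - K) is invertible, or ker(I - K) ≠ {0} and then range(I - K) = ker((I - K)^*)^⊥, with dim ker(I - K) = dim ker((I - K)^*). Since det(I - K) ≠ 0, 1 is not an eigenvalue of K and ker(I - K) = {0}, so we are in the first case: for every y there is a unique x = (I - K)^(-1) y. (Explicitly, by the Woodbury identity, (I - U V^T)^(-1) = I + U (I_2 - G)^(-1) V^T.)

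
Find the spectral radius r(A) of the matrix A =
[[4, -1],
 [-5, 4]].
r(A) = (8 + sqrt(20))/2 ≈ 6.2361

The eigenvalues of A are the roots of its characteristic polynomial. With M = A (coefficients from the trace and determinant):
  p(λ) = det(λ I - M) = λ^2 - 8λ + 11.
For λ^2 - 8λ + 11 the discriminant is 20. It is nonnegative but not a perfect square, so the roots are real and irrational: λ = (8 ± sqrt(20))/2 ≈ 6.2361, 1.7639.
Thus the eigenvalues (to 4 decimals) are 6.2361 (modulus 6.2361); 1.7639 (modulus 1.7639). The spectral radius is the largest modulus: r(A) = (8 + sqrt(20))/2 ≈ 6.2361. (Cross-check: r(A) ≤ ||A||_2 ≈ 7.4721; equality holds whenever A is normal, though it can also hold for some non-normal A.)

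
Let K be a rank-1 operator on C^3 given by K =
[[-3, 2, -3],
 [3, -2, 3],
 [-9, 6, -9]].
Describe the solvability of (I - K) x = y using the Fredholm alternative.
(I - K) is invertible (det(I - K) = 15 ≠ 0), so for every y in C^3 the equation (I - K) x = y has a unique solution.

K has rank 1, so it is an outer product K = u v^T: every row of K is a multiple of one row vector. Reading off the entries, u = (1, -1, 3) and v = (-3, 2, -3) (row i of K equals u_i·v^T). A rank-one matrix u v^T satisfies K u = u (v·u) and kills the (2)-dimensional subspace v^⊥, so its characteristic polynomial is lambda^2 (lambda - v·u) with v·u = tr K = -14. Hence the eigenvalues of I - K are 1 (multiplicity 2) and 1 - (-14) = 15, so det(I - K) = 15. (Direct check: I - K =
[[4, -2, 3],
 [-3, 3, -3],
 [9, -6, 10]]
has determinant 15.) The finite-dimensional Fredholm alternative says: either (I - K) is invertible, or ker(I - K) ≠ {0} and then range(I - K) = ker((I - K)^*)^⊥, with dim ker(I - K) = dim ker((I - K)^*). Since det(I - K) ≠ 0, 1 is not an eigenvalue of K and ker(I - K) = {0}, so we are in the first case: for every y there is a unique x = (I - K)^(-1) y. Explicitly, by the Sherman–Morrison formula, (I - u v^T)^(-1) = I + u v^T/(1 - v·u), i.e. (I - K)^(-1) = I + K/(15).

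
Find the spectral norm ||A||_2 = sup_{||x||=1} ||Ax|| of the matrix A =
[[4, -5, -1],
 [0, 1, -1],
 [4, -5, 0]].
||A||_2 ≈ 9.1106 (= sqrt(largest eigenvalue of A^T A))

||A||_2 = sigma_max(A) = sqrt(lambda_max(A^T A)). Form the symmetric matrix M = A^T A =
[[32, -40, -4],
 [-40, 51, 4],
 [-4, 4, 2]].
Its characteristic polynomial (trace, sum of principal 2x2 minors, determinant of M give the coefficients) is
  p(λ) = det(λ I - M) = λ^3 - 85λ^2 + 166λ - 16.
No integer candidate from the rational root theorem (±divisors of 16) is a root, so the roots are irrational. The cubic discriminant is Δ = 145547684 > 0, so there are three distinct real roots. p(0) = -16 and p(1) = 66 have opposite signs, so a root lies in (0, 1); Newton's method refines it to λ ≈ 0.1017. p(1) = 66 and p(2) = -16 have opposite signs, so a root lies in (1, 2); Newton's method refines it to λ ≈ 1.8959. p(83) = -16 and p(84) = 6872 have opposite signs, so a root lies in (83, 84); Newton's method refines it to λ ≈ 83.0024. Check (Vieta): the three roots sum to 85, matching tr M = 85.
So the eigenvalues of A^T A are ≈ 0.1017, 1.8959, 83.0024 (all ≥ 0, as they must be for A^T A). The largest is λ_max ≈ 83.0024, hence ||A||_2 = sqrt(λ_max) ≈ 9.1106.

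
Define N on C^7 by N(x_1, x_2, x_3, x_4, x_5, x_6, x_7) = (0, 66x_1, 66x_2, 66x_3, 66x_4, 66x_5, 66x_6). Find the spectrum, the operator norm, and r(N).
sigma(N) = {0}; ||N|| = 66; r(N) = 0. (N is nilpotent with N^7 = 0.)

On C^7, N is a strictly lower-triangular matrix with 66 on the subdiagonal and zeros elsewhere, so its characteristic polynomial is lambda^7 and every eigenvalue is 0: sigma(N) = {0}. For the operator norm, N e_i = 66e_{i+1} for i = 1, ..., 6 and N e_7 = 0, so the singular values of N are 66 (with multiplicity 6) and 0; hence ||N|| = 66. The spectral radius r(N) = max|lambda| = 0. Note ||N|| > r(N) — characteristic of non-normal nilpotent operators. Indeed N^7 = 0.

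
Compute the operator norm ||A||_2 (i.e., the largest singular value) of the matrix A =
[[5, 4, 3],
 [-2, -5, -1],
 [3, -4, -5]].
||A||_2 ≈ 9.4574 (= sqrt(largest eigenvalue of A^T A))

||A||_2 = sigma_max(A) = sqrt(lambda_max(A^T A)). Form the symmetric matrix M = A^T A =
[[38, 18, 2],
 [18, 57, 37],
 [2, 37, 35]].
Its characteristic polynomial (trace, sum of principal 2x2 minors, determinant of M give the coefficients) is
  p(λ) = det(λ I - M) = λ^3 - 130λ^2 + 3794λ - 14884.
No integer candidate from the rational root theorem (±divisors of 14884) is a root, so the roots are irrational. The cubic discriminant is Δ = 20173568992 > 0, so there are three distinct real roots. p(4) = -1724 and p(5) = 961 have opposite signs, so a root lies in (4, 5); Newton's method refines it to λ ≈ 4.632. p(35) = 1531 and p(36) = -124 have opposite signs, so a root lies in (35, 36); Newton's method refines it to λ ≈ 35.926. p(89) = -1979 and p(90) = 2576 have opposite signs, so a root lies in (89, 90); Newton's method refines it to λ ≈ 89.442. Check (Vieta): the three roots sum to 130, matching tr M = 130.
So the eigenvalues of A^T A are ≈ 4.632, 35.926, 89.442 (all ≥ 0, as they must be for A^T A). The largest is λ_max ≈ 89.442, hence ||A||_2 = sqrt(λ_max) ≈ 9.4574.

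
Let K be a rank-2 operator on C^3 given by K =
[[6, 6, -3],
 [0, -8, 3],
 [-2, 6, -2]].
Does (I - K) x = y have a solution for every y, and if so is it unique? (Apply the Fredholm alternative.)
(I - K) is invertible (det(I - K) = -63 ≠ 0), so for every y in C^3 the equation (I - K) x = y has a unique solution.

K has rank 2 and factors as K = U V^T = u1 v1^T + u2 v2^T with u1 = (-3, 1, 0), v1 = (-3, 1, 0), u2 = (-3, 3, -2), v2 = (1, -3, 1) (multiplying out reproduces the displayed K). The nonzero eigenvalues of U V^T coincide with those of the 2 x 2 matrix G = V^T U = [[v1·u1, v1·u2], [v2·u1, v2·u2]] = [[10, 12], [-6, -14]], and by the Sylvester determinant identity det(I_3 - U V^T) = det(I_2 - V^T U) = det([[-9, -12], [6, 15]]) = (-9)(15) - (-12)(6) = -63. (Direct check: I - K =
[[-5, -6, 3],
 [0, 9, -3],
 [2, -6, 3]]
has determinant -63.) The finite-dimensional Fredholm alternative says: either (I - K) is invertible, or ker(I - K) ≠ {0} and then range(I - K) = ker((I - K)^*)^⊥, with dim ker(I - K) = dim ker((I - K)^*). Since det(I - K) ≠ 0, 1 is not an eigenvalue of K and ker(I - K) = {0}, so we are in the first case: for every y there is a unique x = (I - K)^(-1) y. (Explicitly, by the Woodbury identity, (I - U V^T)^(-1) = I + U (I_2 - G)^(-1) V^T.)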